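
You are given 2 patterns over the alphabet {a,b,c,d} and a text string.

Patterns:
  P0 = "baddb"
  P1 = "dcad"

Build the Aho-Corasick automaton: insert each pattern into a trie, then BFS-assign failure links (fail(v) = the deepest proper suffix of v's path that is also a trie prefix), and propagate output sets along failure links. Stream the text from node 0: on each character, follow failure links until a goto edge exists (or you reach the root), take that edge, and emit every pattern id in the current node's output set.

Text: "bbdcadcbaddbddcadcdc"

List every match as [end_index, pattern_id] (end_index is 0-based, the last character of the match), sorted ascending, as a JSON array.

Construct AC machine:
Trie (insert patterns):
  0='ε' goto b→1 d→6
  1='b' goto a→2
  2='ba' goto d→3
  3='bad' goto d→4
  4='badd' goto b→5
  5='baddb' goto ·  [P0 ends]
  6='d' goto c→7
  7='dc' goto a→8
  8='dca' goto d→9
  9='dcad' goto ·  [P1 ends]

BFS fail/out derivation:
  fail(1) 'b': from fail(0)=0 chase 'b': 0 ⇒ 0;  out=∅∪out(0)=∅
  fail(6) 'd': from fail(0)=0 chase 'd': 0 ⇒ 0;  out=∅∪out(0)=∅
  fail(2) 'ba': from fail(1)=0 chase 'a': 0 ⇒ 0;  out=∅∪out(0)=∅
  fail(7) 'dc': from fail(6)=0 chase 'c': 0 ⇒ 0;  out=∅∪out(0)=∅
  fail(3) 'bad': from fail(2)=0 chase 'd': 0 ⇒ 6;  out=∅∪out(6)=∅
  fail(8) 'dca': from fail(7)=0 chase 'a': 0 ⇒ 0;  out=∅∪out(0)=∅
  fail(4) 'badd': from fail(3)=6 chase 'd': 6→0 ⇒ 6;  out=∅∪out(6)=∅
  fail(9) 'dcad': from fail(8)=0 chase 'd': 0 ⇒ 6;  out={1}∪out(6)={1}
  fail(5) 'baddb': from fail(4)=6 chase 'b': 6→0 ⇒ 1;  out={0}∪out(1)={0}

Run:
i=0 'b': node 0→1
i=1 'b': node 1→1 (via fail)
i=2 'd': node 1→6 (via fail)
i=3 'c': node 6→7
i=4 'a': node 7→8
i=5 'd': node 8→9  emit P1@[2:5]
i=6 'c': node 9→7 (via fail)
i=7 'b': node 7→1 (via fail)
i=8 'a': node 1→2
i=9 'd': node 2→3
i=10 'd': node 3→4
i=11 'b': node 4→5  emit P0@[7:11]
i=12 'd': node 5→6 (via fail)
i=13 'd': node 6→6 (via fail)
i=14 'c': node 6→7
i=15 'a': node 7→8
i=16 'd': node 8→9  emit P1@[13:16]
i=17 'c': node 9→7 (via fail)
i=18 'd': node 7→6 (via fail)
i=19 'c': node 6→7

All matches (sorted): [[5,1],[11,0],[16,1]]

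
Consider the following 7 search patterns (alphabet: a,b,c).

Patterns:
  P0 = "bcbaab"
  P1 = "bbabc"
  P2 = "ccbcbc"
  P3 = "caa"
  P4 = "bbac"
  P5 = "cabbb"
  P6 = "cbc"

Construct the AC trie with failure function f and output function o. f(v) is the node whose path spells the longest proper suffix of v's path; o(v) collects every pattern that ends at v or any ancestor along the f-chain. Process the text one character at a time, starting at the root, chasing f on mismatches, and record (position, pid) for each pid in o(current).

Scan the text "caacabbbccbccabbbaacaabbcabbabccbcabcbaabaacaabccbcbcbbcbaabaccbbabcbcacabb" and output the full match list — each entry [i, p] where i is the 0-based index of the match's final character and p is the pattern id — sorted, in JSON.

Construct AC machine:
Trie (insert patterns):
  0='ε' goto b→1 c→11
  1='b' goto b→7 c→2
  2='bc' goto b→3
  3='bcb' goto a→4
  4='bcba' goto a→5
  5='bcbaa' goto b→6
  6='bcbaab' goto ·  [P0 ends]
  7='bb' goto a→8
  8='bba' goto b→9 c→19
  9='bbab' goto c→10
  10='bbabc' goto ·  [P1 ends]
  11='c' goto a→17 b→23 c→12
  12='cc' goto b→13
  13='ccb' goto c→14
  14='ccbc' goto b→15
  15='ccbcb' goto c→16
  16='ccbcbc' goto ·  [P2 ends]
  17='ca' goto a→18 b→20
  18='caa' goto ·  [P3 ends]
  19='bbac' goto ·  [P4 ends]
  20='cab' goto b→21
  21='cabb' goto b→22
  22='cabbb' goto ·  [P5 ends]
  23='cb' goto c→24
  24='cbc' goto ·  [P6 ends]

BFS fail/out derivation:
  fail(1) 'b': from fail(0)=0 chase 'b': 0 ⇒ 0;  out=∅∪out(0)=∅
  fail(11) 'c': from fail(0)=0 chase 'c': 0 ⇒ 0;  out=∅∪out(0)=∅
  fail(2) 'bc': from fail(1)=0 chase 'c': 0 ⇒ 11;  out=∅∪out(11)=∅
  fail(7) 'bb': from fail(1)=0 chase 'b': 0 ⇒ 1;  out=∅∪out(1)=∅
  fail(12) 'cc': from fail(11)=0 chase 'c': 0 ⇒ 11;  out=∅∪out(11)=∅
  fail(17) 'ca': from fail(11)=0 chase 'a': 0 ⇒ 0;  out=∅∪out(0)=∅
  fail(23) 'cb': from fail(11)=0 chase 'b': 0 ⇒ 1;  out=∅∪out(1)=∅
  fail(3) 'bcb': from fail(2)=11 chase 'b': 11 ⇒ 23;  out=∅∪out(23)=∅
  fail(8) 'bba': from fail(7)=1 chase 'a': 1→0 ⇒ 0;  out=∅∪out(0)=∅
  fail(13) 'ccb': from fail(12)=11 chase 'b': 11 ⇒ 23;  out=∅∪out(23)=∅
  fail(18) 'caa': from fail(17)=0 chase 'a': 0 ⇒ 0;  out={3}∪out(0)={3}
  fail(20) 'cab': from fail(17)=0 chase 'b': 0 ⇒ 1;  out=∅∪out(1)=∅
  fail(24) 'cbc': from fail(23)=1 chase 'c': 1 ⇒ 2;  out={6}∪out(2)={6}
  fail(4) 'bcba': from fail(3)=23 chase 'a': 23→1→0 ⇒ 0;  out=∅∪out(0)=∅
  fail(9) 'bbab': from fail(8)=0 chase 'b': 0 ⇒ 1;  out=∅∪out(1)=∅
  fail(14) 'ccbc': from fail(13)=23 chase 'c': 23 ⇒ 24;  out=∅∪out(24)={6}
  fail(19) 'bbac': from fail(8)=0 chase 'c': 0 ⇒ 11;  out={4}∪out(11)={4}
  fail(21) 'cabb': from fail(20)=1 chase 'b': 1 ⇒ 7;  out=∅∪out(7)=∅
  fail(5) 'bcbaa': from fail(4)=0 chase 'a': 0 ⇒ 0;  out=∅∪out(0)=∅
  fail(10) 'bbabc': from fail(9)=1 chase 'c': 1 ⇒ 2;  out={1}∪out(2)={1}
  fail(15) 'ccbcb': from fail(14)=24 chase 'b': 24→2 ⇒ 3;  out=∅∪out(3)=∅
  fail(22) 'cabbb': from fail(21)=7 chase 'b': 7→1 ⇒ 7;  out={5}∪out(7)={5}
  fail(6) 'bcbaab': from fail(5)=0 chase 'b': 0 ⇒ 1;  out={0}∪out(1)={0}
  fail(16) 'ccbcbc': from fail(15)=3 chase 'c': 3→23 ⇒ 24;  out={2}∪out(24)={2,6}

Run:
pos 0 'c': at 11
pos 1 'a': at 17
pos 2 'a': at 18  emit P3@[0:2]
pos 3 'c': at 11 (fail-walked)
pos 4 'a': at 17
pos 5 'b': at 20
pos 6 'b': at 21
pos 7 'b': at 22  emit P5@[3:7]
pos 8 'c': at 2 (fail-walked)
pos 9 'c': at 12 (fail-walked)
pos 10 'b': at 13
pos 11 'c': at 14  emit P6@[9:11]
pos 12 'c': at 12 (fail-walked)
pos 13 'a': at 17 (fail-walked)
pos 14 'b': at 20
pos 15 'b': at 21
pos 16 'b': at 22  emit P5@[12:16]
pos 17 'a': at 8 (fail-walked)
pos 18 'a': at 0 (fail-walked)
pos 19 'c': at 11
pos 20 'a': at 17
pos 21 'a': at 18  emit P3@[19:21]
pos 22 'b': at 1 (fail-walked)
pos 23 'b': at 7
pos 24 'c': at 2 (fail-walked)
pos 25 'a': at 17 (fail-walked)
pos 26 'b': at 20
pos 27 'b': at 21
pos 28 'a': at 8 (fail-walked)
pos 29 'b': at 9
pos 30 'c': at 10  emit P1@[26:30]
pos 31 'c': at 12 (fail-walked)
pos 32 'b': at 13
pos 33 'c': at 14  emit P6@[31:33]
pos 34 'a': at 17 (fail-walked)
pos 35 'b': at 20
pos 36 'c': at 2 (fail-walked)
pos 37 'b': at 3
pos 38 'a': at 4
pos 39 'a': at 5
pos 40 'b': at 6  emit P0@[35:40]
pos 41 'a': at 0 (fail-walked)
pos 42 'a': at 0
pos 43 'c': at 11
pos 44 'a': at 17
pos 45 'a': at 18  emit P3@[43:45]
pos 46 'b': at 1 (fail-walked)
pos 47 'c': at 2
pos 48 'c': at 12 (fail-walked)
pos 49 'b': at 13
pos 50 'c': at 14  emit P6@[48:50]
pos 51 'b': at 15
pos 52 'c': at 16  emit P2@[47:52],P6@[50:52]
pos 53 'b': at 3 (fail-walked)
pos 54 'b': at 7 (fail-walked)
pos 55 'c': at 2 (fail-walked)
pos 56 'b': at 3
pos 57 'a': at 4
pos 58 'a': at 5
pos 59 'b': at 6  emit P0@[54:59]
pos 60 'a': at 0 (fail-walked)
pos 61 'c': at 11
pos 62 'c': at 12
pos 63 'b': at 13
pos 64 'b': at 7 (fail-walked)
pos 65 'a': at 8
pos 66 'b': at 9
pos 67 'c': at 10  emit P1@[63:67]
pos 68 'b': at 3 (fail-walked)
pos 69 'c': at 24 (fail-walked)  emit P6@[67:69]
pos 70 'a': at 17 (fail-walked)
pos 71 'c': at 11 (fail-walked)
pos 72 'a': at 17
pos 73 'b': at 20
pos 74 'b': at 21

All matches (sorted): [[2,3],[7,5],[11,6],[16,5],[21,3],[30,1],[33,6],[40,0],[45,3],[50,6],[52,2],[52,6],[59,0],[67,1],[69,6]]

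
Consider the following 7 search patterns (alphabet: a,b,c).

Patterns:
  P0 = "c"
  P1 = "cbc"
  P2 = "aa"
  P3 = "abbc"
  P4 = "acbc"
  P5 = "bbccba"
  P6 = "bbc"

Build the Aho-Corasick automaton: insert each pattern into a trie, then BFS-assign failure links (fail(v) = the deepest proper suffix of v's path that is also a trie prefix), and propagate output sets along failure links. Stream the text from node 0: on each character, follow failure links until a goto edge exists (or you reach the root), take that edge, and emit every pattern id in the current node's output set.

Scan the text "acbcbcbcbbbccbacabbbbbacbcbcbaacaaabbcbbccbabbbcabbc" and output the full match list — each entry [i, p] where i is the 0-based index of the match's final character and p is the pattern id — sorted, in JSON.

Build:
Trie (insert patterns):
  n0 'ε': a→4 b→12 c→1
  n1 'c': b→2  [P0 ends]
  n2 'cb': c→3
  n3 'cbc': ·  [P1 ends]
  n4 'a': a→5 b→6 c→9
  n5 'aa': ·  [P2 ends]
  n6 'ab': b→7
  n7 'abb': c→8
  n8 'abbc': ·  [P3 ends]
  n9 'ac': b→10
  n10 'acb': c→11
  n11 'acbc': ·  [P4 ends]
  n12 'b': b→13
  n13 'bb': c→14
  n14 'bbc': c→15  [P6 ends]
  n15 'bbcc': b→16
  n16 'bbccb': a→17
  n17 'bbccba': ·  [P5 ends]

BFS fail/out derivation:
  fail(1) 'c': from fail(0)=0 chase 'c': 0 ⇒ 0;  out={0}∪out(0)={0}
  fail(4) 'a': from fail(0)=0 chase 'a': 0 ⇒ 0;  out=∅∪out(0)=∅
  fail(12) 'b': from fail(0)=0 chase 'b': 0 ⇒ 0;  out=∅∪out(0)=∅
  fail(2) 'cb': from fail(1)=0 chase 'b': 0 ⇒ 12;  out=∅∪out(12)=∅
  fail(5) 'aa': from fail(4)=0 chase 'a': 0 ⇒ 4;  out={2}∪out(4)={2}
  fail(6) 'ab': from fail(4)=0 chase 'b': 0 ⇒ 12;  out=∅∪out(12)=∅
  fail(9) 'ac': from fail(4)=0 chase 'c': 0 ⇒ 1;  out=∅∪out(1)={0}
  fail(13) 'bb': from fail(12)=0 chase 'b': 0 ⇒ 12;  out=∅∪out(12)=∅
  fail(3) 'cbc': from fail(2)=12 chase 'c': 12→0 ⇒ 1;  out={1}∪out(1)={0,1}
  fail(7) 'abb': from fail(6)=12 chase 'b': 12 ⇒ 13;  out=∅∪out(13)=∅
  fail(10) 'acb': from fail(9)=1 chase 'b': 1 ⇒ 2;  out=∅∪out(2)=∅
  fail(14) 'bbc': from fail(13)=12 chase 'c': 12→0 ⇒ 1;  out={6}∪out(1)={0,6}
  fail(8) 'abbc': from fail(7)=13 chase 'c': 13 ⇒ 14;  out={3}∪out(14)={0,3,6}
  fail(11) 'acbc': from fail(10)=2 chase 'c': 2 ⇒ 3;  out={4}∪out(3)={0,1,4}
  fail(15) 'bbcc': from fail(14)=1 chase 'c': 1→0 ⇒ 1;  out=∅∪out(1)={0}
  fail(16) 'bbccb': from fail(15)=1 chase 'b': 1 ⇒ 2;  out=∅∪out(2)=∅
  fail(17) 'bbccba': from fail(16)=2 chase 'a': 2→12→0 ⇒ 4;  out={5}∪out(4)={5}

Run:
pos 0 'a': at 4
pos 1 'c': at 9  emit P0@[1:1]
pos 2 'b': at 10
pos 3 'c': at 11  emit P0@[3:3],P1@[1:3],P4@[0:3]
pos 4 'b': at 2 (fail-walked)
pos 5 'c': at 3  emit P0@[5:5],P1@[3:5]
pos 6 'b': at 2 (fail-walked)
pos 7 'c': at 3  emit P0@[7:7],P1@[5:7]
pos 8 'b': at 2 (fail-walked)
pos 9 'b': at 13 (fail-walked)
pos 10 'b': at 13 (fail-walked)
pos 11 'c': at 14  emit P0@[11:11],P6@[9:11]
pos 12 'c': at 15  emit P0@[12:12]
pos 13 'b': at 16
pos 14 'a': at 17  emit P5@[9:14]
pos 15 'c': at 9 (fail-walked)  emit P0@[15:15]
pos 16 'a': at 4 (fail-walked)
pos 17 'b': at 6
pos 18 'b': at 7
pos 19 'b': at 13 (fail-walked)
pos 20 'b': at 13 (fail-walked)
pos 21 'b': at 13 (fail-walked)
pos 22 'a': at 4 (fail-walked)
pos 23 'c': at 9  emit P0@[23:23]
pos 24 'b': at 10
pos 25 'c': at 11  emit P0@[25:25],P1@[23:25],P4@[22:25]
pos 26 'b': at 2 (fail-walked)
pos 27 'c': at 3  emit P0@[27:27],P1@[25:27]
pos 28 'b': at 2 (fail-walked)
pos 29 'a': at 4 (fail-walked)
pos 30 'a': at 5  emit P2@[29:30]
pos 31 'c': at 9 (fail-walked)  emit P0@[31:31]
pos 32 'a': at 4 (fail-walked)
pos 33 'a': at 5  emit P2@[32:33]
pos 34 'a': at 5 (fail-walked)  emit P2@[33:34]
pos 35 'b': at 6 (fail-walked)
pos 36 'b': at 7
pos 37 'c': at 8  emit P0@[37:37],P3@[34:37],P6@[35:37]
pos 38 'b': at 2 (fail-walked)
pos 39 'b': at 13 (fail-walked)
pos 40 'c': at 14  emit P0@[40:40],P6@[38:40]
pos 41 'c': at 15  emit P0@[41:41]
pos 42 'b': at 16
pos 43 'a': at 17  emit P5@[38:43]
pos 44 'b': at 6 (fail-walked)
pos 45 'b': at 7
pos 46 'b': at 13 (fail-walked)
pos 47 'c': at 14  emit P0@[47:47],P6@[45:47]
pos 48 'a': at 4 (fail-walked)
pos 49 'b': at 6
pos 50 'b': at 7
pos 51 'c': at 8  emit P0@[51:51],P3@[48:51],P6@[49:51]

All matches (sorted): [[1,0],[3,0],[3,1],[3,4],[5,0],[5,1],[7,0],[7,1],[11,0],[11,6],[12,0],[14,5],[15,0],[23,0],[25,0],[25,1],[25,4],[27,0],[27,1],[30,2],[31,0],[33,2],[34,2],[37,0],[37,3],[37,6],[40,0],[40,6],[41,0],[43,5],[47,0],[47,6],[51,0],[51,3],[51,6]]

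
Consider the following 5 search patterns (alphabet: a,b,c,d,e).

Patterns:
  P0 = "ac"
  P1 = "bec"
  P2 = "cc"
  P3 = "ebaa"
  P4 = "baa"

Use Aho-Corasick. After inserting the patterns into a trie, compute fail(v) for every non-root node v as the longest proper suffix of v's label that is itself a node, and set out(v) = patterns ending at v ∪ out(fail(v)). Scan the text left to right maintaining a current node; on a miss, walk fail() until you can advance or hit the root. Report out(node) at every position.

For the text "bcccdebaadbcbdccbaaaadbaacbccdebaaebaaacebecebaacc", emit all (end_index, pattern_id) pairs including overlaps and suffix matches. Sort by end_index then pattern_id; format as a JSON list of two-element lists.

Build:
Trie nodes:
  n0 'ε': a→1 b→3 c→6 e→8
  n1 'a': c→2
  n2 'ac': ·  ←P0
  n3 'b': a→12 e→4
  n4 'be': c→5
  n5 'bec': ·  ←P1
  n6 'c': c→7
  n7 'cc': ·  ←P2
  n8 'e': b→9
  n9 'eb': a→10
  n10 'eba': a→11
  n11 'ebaa': ·  ←P3
  n12 'ba': a→13
  n13 'baa': ·  ←P4

Failure links (BFS by depth):
  fail(1) 'a': from fail(0)=0 chase 'a': 0 ⇒ 0;  out=∅∪out(0)=∅
  fail(3) 'b': from fail(0)=0 chase 'b': 0 ⇒ 0;  out=∅∪out(0)=∅
  fail(6) 'c': from fail(0)=0 chase 'c': 0 ⇒ 0;  out=∅∪out(0)=∅
  fail(8) 'e': from fail(0)=0 chase 'e': 0 ⇒ 0;  out=∅∪out(0)=∅
  fail(2) 'ac': from fail(1)=0 chase 'c': 0 ⇒ 6;  out={0}∪out(6)={0}
  fail(4) 'be': from fail(3)=0 chase 'e': 0 ⇒ 8;  out=∅∪out(8)=∅
  fail(7) 'cc': from fail(6)=0 chase 'c': 0 ⇒ 6;  out={2}∪out(6)={2}
  fail(9) 'eb': from fail(8)=0 chase 'b': 0 ⇒ 3;  out=∅∪out(3)=∅
  fail(12) 'ba': from fail(3)=0 chase 'a': 0 ⇒ 1;  out=∅∪out(1)=∅
  fail(5) 'bec': from fail(4)=8 chase 'c': 8→0 ⇒ 6;  out={1}∪out(6)={1}
  fail(10) 'eba': from fail(9)=3 chase 'a': 3 ⇒ 12;  out=∅∪out(12)=∅
  fail(13) 'baa': from fail(12)=1 chase 'a': 1→0 ⇒ 1;  out={4}∪out(1)={4}
  fail(11) 'ebaa': from fail(10)=12 chase 'a': 12 ⇒ 13;  out={3}∪out(13)={3,4}

Text stream:
i=0 'b': node 0→3
i=1 'c': node 3→6 (fail-walked)
i=2 'c': node 6→7  ** P2@[1:2]
i=3 'c': node 7→7 (fail-walked)  ** P2@[2:3]
i=4 'd': node 7→0 (fail-walked)
i=5 'e': node 0→8
i=6 'b': node 8→9
i=7 'a': node 9→10
i=8 'a': node 10→11  ** P3@[5:8],P4@[6:8]
i=9 'd': node 11→0 (fail-walked)
i=10 'b': node 0→3
i=11 'c': node 3→6 (fail-walked)
i=12 'b': node 6→3 (fail-walked)
i=13 'd': node 3→0 (fail-walked)
i=14 'c': node 0→6
i=15 'c': node 6→7  ** P2@[14:15]
i=16 'b': node 7→3 (fail-walked)
i=17 'a': node 3→12
i=18 'a': node 12→13  ** P4@[16:18]
i=19 'a': node 13→1 (fail-walked)
i=20 'a': node 1→1 (fail-walked)
i=21 'd': node 1→0 (fail-walked)
i=22 'b': node 0→3
i=23 'a': node 3→12
i=24 'a': node 12→13  ** P4@[22:24]
i=25 'c': node 13→2 (fail-walked)  ** P0@[24:25]
i=26 'b': node 2→3 (fail-walked)
i=27 'c': node 3→6 (fail-walked)
i=28 'c': node 6→7  ** P2@[27:28]
i=29 'd': node 7→0 (fail-walked)
i=30 'e': node 0→8
i=31 'b': node 8→9
i=32 'a': node 9→10
i=33 'a': node 10→11  ** P3@[30:33],P4@[31:33]
i=34 'e': node 11→8 (fail-walked)
i=35 'b': node 8→9
i=36 'a': node 9→10
i=37 'a': node 10→11  ** P3@[34:37],P4@[35:37]
i=38 'a': node 11→1 (fail-walked)
i=39 'c': node 1→2  ** P0@[38:39]
i=40 'e': node 2→8 (fail-walked)
i=41 'b': node 8→9
i=42 'e': node 9→4 (fail-walked)
i=43 'c': node 4→5  ** P1@[41:43]
i=44 'e': node 5→8 (fail-walked)
i=45 'b': node 8→9
i=46 'a': node 9→10
i=47 'a': node 10→11  ** P3@[44:47],P4@[45:47]
i=48 'c': node 11→2 (fail-walked)  ** P0@[47:48]
i=49 'c': node 2→7 (fail-walked)  ** P2@[48:49]

Result: [[2,2],[3,2],[8,3],[8,4],[15,2],[18,4],[24,4],[25,0],[28,2],[33,3],[33,4],[37,3],[37,4],[39,0],[43,1],[47,3],[47,4],[48,0],[49,2]]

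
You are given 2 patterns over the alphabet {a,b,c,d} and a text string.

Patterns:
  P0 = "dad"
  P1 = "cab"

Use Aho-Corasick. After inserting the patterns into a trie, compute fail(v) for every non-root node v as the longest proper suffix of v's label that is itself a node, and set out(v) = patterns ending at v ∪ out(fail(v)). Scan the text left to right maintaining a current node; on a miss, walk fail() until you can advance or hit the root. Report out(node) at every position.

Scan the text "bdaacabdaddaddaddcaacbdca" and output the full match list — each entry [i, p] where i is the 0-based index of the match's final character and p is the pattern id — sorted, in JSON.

Construct AC machine:
Trie (insert patterns):
  n0 'ε': c→4 d→1
  n1 'd': a→2
  n2 'da': d→3
  n3 'dad': ·  [P0 ends]
  n4 'c': a→5
  n5 'ca': b→6
  n6 'cab': ·  [P1 ends]

Failure links (BFS by depth):
  fail(1) 'd': from fail(0)=0 chase 'd': 0 ⇒ 0;  out=∅∪out(0)=∅
  fail(4) 'c': from fail(0)=0 chase 'c': 0 ⇒ 0;  out=∅∪out(0)=∅
  fail(2) 'da': from fail(1)=0 chase 'a': 0 ⇒ 0;  out=∅∪out(0)=∅
  fail(5) 'ca': from fail(4)=0 chase 'a': 0 ⇒ 0;  out=∅∪out(0)=∅
  fail(3) 'dad': from fail(2)=0 chase 'd': 0 ⇒ 1;  out={0}∪out(1)={0}
  fail(6) 'cab': from fail(5)=0 chase 'b': 0 ⇒ 0;  out={1}∪out(0)={1}

Text stream:
pos 0 'b': at 0
pos 1 'd': at 1
pos 2 'a': at 2
pos 3 'a': at 0 (fail-walked)
pos 4 'c': at 4
pos 5 'a': at 5
pos 6 'b': at 6  → match P1@[4:6]
pos 7 'd': at 1 (fail-walked)
pos 8 'a': at 2
pos 9 'd': at 3  → match P0@[7:9]
pos 10 'd': at 1 (fail-walked)
pos 11 'a': at 2
pos 12 'd': at 3  → match P0@[10:12]
pos 13 'd': at 1 (fail-walked)
pos 14 'a': at 2
pos 15 'd': at 3  → match P0@[13:15]
pos 16 'd': at 1 (fail-walked)
pos 17 'c': at 4 (fail-walked)
pos 18 'a': at 5
pos 19 'a': at 0 (fail-walked)
pos 20 'c': at 4
pos 21 'b': at 0 (fail-walked)
pos 22 'd': at 1
pos 23 'c': at 4 (fail-walked)
pos 24 'a': at 5

All matches (sorted): [[6,1],[9,0],[12,0],[15,0]]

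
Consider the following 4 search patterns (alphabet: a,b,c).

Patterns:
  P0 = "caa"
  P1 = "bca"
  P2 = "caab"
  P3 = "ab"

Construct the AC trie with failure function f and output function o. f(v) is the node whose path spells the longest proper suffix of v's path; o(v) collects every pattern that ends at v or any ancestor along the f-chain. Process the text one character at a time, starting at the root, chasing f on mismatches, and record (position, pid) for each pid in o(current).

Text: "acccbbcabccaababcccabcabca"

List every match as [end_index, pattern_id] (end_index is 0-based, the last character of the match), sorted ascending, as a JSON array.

Build:
Trie (insert patterns):
  n0 'ε': a→8 b→4 c→1
  n1 'c': a→2
  n2 'ca': a→3
  n3 'caa': b→7  ←P0
  n4 'b': c→5
  n5 'bc': a→6
  n6 'bca': ·  ←P1
  n7 'caab': ·  ←P2
  n8 'a': b→9
  n9 'ab': ·  ←P3

BFS fail/out derivation:
  n1('c'): parent n0 fail=0; on 'c' 0 → fail=0;  out ∅∪∅=∅
  n4('b'): parent n0 fail=0; on 'b' 0 → fail=0;  out ∅∪∅=∅
  n8('a'): parent n0 fail=0; on 'a' 0 → fail=0;  out ∅∪∅=∅
  n2('ca'): parent n1 fail=0; on 'a' 0 → fail=8;  out ∅∪∅=∅
  n5('bc'): parent n4 fail=0; on 'c' 0 → fail=1;  out ∅∪∅=∅
  n9('ab'): parent n8 fail=0; on 'b' 0 → fail=4;  out {3}∪∅={3}
  n3('caa'): parent n2 fail=8; on 'a' 8→0 → fail=8;  out {0}∪∅={0}
  n6('bca'): parent n5 fail=1; on 'a' 1 → fail=2;  out {1}∪∅={1}
  n7('caab'): parent n3 fail=8; on 'b' 8 → fail=9;  out {2}∪{3}={2,3}

Scan:
pos 0 'a': at 8
pos 1 'c': at 1 (via fail)
pos 2 'c': at 1 (via fail)
pos 3 'c': at 1 (via fail)
pos 4 'b': at 4 (via fail)
pos 5 'b': at 4 (via fail)
pos 6 'c': at 5
pos 7 'a': at 6  emit P1@[5:7]
pos 8 'b': at 9 (via fail)  emit P3@[7:8]
pos 9 'c': at 5 (via fail)
pos 10 'c': at 1 (via fail)
pos 11 'a': at 2
pos 12 'a': at 3  emit P0@[10:12]
pos 13 'b': at 7  emit P2@[10:13],P3@[12:13]
pos 14 'a': at 8 (via fail)
pos 15 'b': at 9  emit P3@[14:15]
pos 16 'c': at 5 (via fail)
pos 17 'c': at 1 (via fail)
pos 18 'c': at 1 (via fail)
pos 19 'a': at 2
pos 20 'b': at 9 (via fail)  emit P3@[19:20]
pos 21 'c': at 5 (via fail)
pos 22 'a': at 6  emit P1@[20:22]
pos 23 'b': at 9 (via fail)  emit P3@[22:23]
pos 24 'c': at 5 (via fail)
pos 25 'a': at 6  emit P1@[23:25]

Matches: [[7,1],[8,3],[12,0],[13,2],[13,3],[15,3],[20,3],[22,1],[23,3],[25,1]]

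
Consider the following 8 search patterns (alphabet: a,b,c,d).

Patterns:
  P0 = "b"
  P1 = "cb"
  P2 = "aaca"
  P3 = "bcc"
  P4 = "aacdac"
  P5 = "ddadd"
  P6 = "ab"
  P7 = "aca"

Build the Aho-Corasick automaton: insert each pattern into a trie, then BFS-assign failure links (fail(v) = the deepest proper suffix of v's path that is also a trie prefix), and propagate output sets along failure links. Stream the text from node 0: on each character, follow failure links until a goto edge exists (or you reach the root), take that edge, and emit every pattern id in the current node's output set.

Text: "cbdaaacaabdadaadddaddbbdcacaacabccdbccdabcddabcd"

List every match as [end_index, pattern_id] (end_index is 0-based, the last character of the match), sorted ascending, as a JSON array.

Build:
Trie (insert patterns):
  n0 'ε': a→4 b→1 c→2 d→13
  n1 'b': c→8  ←P0
  n2 'c': b→3
  n3 'cb': ·  ←P1
  n4 'a': a→5 b→18 c→19
  n5 'aa': c→6
  n6 'aac': a→7 d→10
  n7 'aaca': ·  ←P2
  n8 'bc': c→9
  n9 'bcc': ·  ←P3
  n10 'aacd': a→11
  n11 'aacda': c→12
  n12 'aacdac': ·  ←P4
  n13 'd': d→14
  n14 'dd': a→15
  n15 'dda': d→16
  n16 'ddad': d→17
  n17 'ddadd': ·  ←P5
  n18 'ab': ·  ←P6
  n19 'ac': a→20
  n20 'aca': ·  ←P7

Failure links (BFS by depth):
  fail(1) 'b': from fail(0)=0 chase 'b': 0 ⇒ 0;  out={0}∪out(0)={0}
  fail(2) 'c': from fail(0)=0 chase 'c': 0 ⇒ 0;  out=∅∪out(0)=∅
  fail(4) 'a': from fail(0)=0 chase 'a': 0 ⇒ 0;  out=∅∪out(0)=∅
  fail(13) 'd': from fail(0)=0 chase 'd': 0 ⇒ 0;  out=∅∪out(0)=∅
  fail(3) 'cb': from fail(2)=0 chase 'b': 0 ⇒ 1;  out={1}∪out(1)={0,1}
  fail(5) 'aa': from fail(4)=0 chase 'a': 0 ⇒ 4;  out=∅∪out(4)=∅
  fail(8) 'bc': from fail(1)=0 chase 'c': 0 ⇒ 2;  out=∅∪out(2)=∅
  fail(14) 'dd': from fail(13)=0 chase 'd': 0 ⇒ 13;  out=∅∪out(13)=∅
  fail(18) 'ab': from fail(4)=0 chase 'b': 0 ⇒ 1;  out={6}∪out(1)={0,6}
  fail(19) 'ac': from fail(4)=0 chase 'c': 0 ⇒ 2;  out=∅∪out(2)=∅
  fail(6) 'aac': from fail(5)=4 chase 'c': 4 ⇒ 19;  out=∅∪out(19)=∅
  fail(9) 'bcc': from fail(8)=2 chase 'c': 2→0 ⇒ 2;  out={3}∪out(2)={3}
  fail(15) 'dda': from fail(14)=13 chase 'a': 13→0 ⇒ 4;  out=∅∪out(4)=∅
  fail(20) 'aca': from fail(19)=2 chase 'a': 2→0 ⇒ 4;  out={7}∪out(4)={7}
  fail(7) 'aaca': from fail(6)=19 chase 'a': 19 ⇒ 20;  out={2}∪out(20)={2,7}
  fail(10) 'aacd': from fail(6)=19 chase 'd': 19→2→0 ⇒ 13;  out=∅∪out(13)=∅
  fail(16) 'ddad': from fail(15)=4 chase 'd': 4→0 ⇒ 13;  out=∅∪out(13)=∅
  fail(11) 'aacda': from fail(10)=13 chase 'a': 13→0 ⇒ 4;  out=∅∪out(4)=∅
  fail(17) 'ddadd': from fail(16)=13 chase 'd': 13 ⇒ 14;  out={5}∪out(14)={5}
  fail(12) 'aacdac': from fail(11)=4 chase 'c': 4 ⇒ 19;  out={4}∪out(19)={4}

Scan:
i=0 'c': node 0→2
i=1 'b': node 2→3  emit P0@[1:1],P1@[0:1]
i=2 'd': node 3→13 ·f
i=3 'a': node 13→4 ·f
i=4 'a': node 4→5
i=5 'a': node 5→5 ·f
i=6 'c': node 5→6
i=7 'a': node 6→7  emit P2@[4:7],P7@[5:7]
i=8 'a': node 7→5 ·f
i=9 'b': node 5→18 ·f  emit P0@[9:9],P6@[8:9]
i=10 'd': node 18→13 ·f
i=11 'a': node 13→4 ·f
i=12 'd': node 4→13 ·f
i=13 'a': node 13→4 ·f
i=14 'a': node 4→5
i=15 'd': node 5→13 ·f
i=16 'd': node 13→14
i=17 'd': node 14→14 ·f
i=18 'a': node 14→15
i=19 'd': node 15→16
i=20 'd': node 16→17  emit P5@[16:20]
i=21 'b': node 17→1 ·f  emit P0@[21:21]
i=22 'b': node 1→1 ·f  emit P0@[22:22]
i=23 'd': node 1→13 ·f
i=24 'c': node 13→2 ·f
i=25 'a': node 2→4 ·f
i=26 'c': node 4→19
i=27 'a': node 19→20  emit P7@[25:27]
i=28 'a': node 20→5 ·f
i=29 'c': node 5→6
i=30 'a': node 6→7  emit P2@[27:30],P7@[28:30]
i=31 'b': node 7→18 ·f  emit P0@[31:31],P6@[30:31]
i=32 'c': node 18→8 ·f
i=33 'c': node 8→9  emit P3@[31:33]
i=34 'd': node 9→13 ·f
i=35 'b': node 13→1 ·f  emit P0@[35:35]
i=36 'c': node 1→8
i=37 'c': node 8→9  emit P3@[35:37]
i=38 'd': node 9→13 ·f
i=39 'a': node 13→4 ·f
i=40 'b': node 4→18  emit P0@[40:40],P6@[39:40]
i=41 'c': node 18→8 ·f
i=42 'd': node 8→13 ·f
i=43 'd': node 13→14
i=44 'a': node 14→15
i=45 'b': node 15→18 ·f  emit P0@[45:45],P6@[44:45]
i=46 'c': node 18→8 ·f
i=47 'd': node 8→13 ·f

Result: [[1,0],[1,1],[7,2],[7,7],[9,0],[9,6],[20,5],[21,0],[22,0],[27,7],[30,2],[30,7],[31,0],[31,6],[33,3],[35,0],[37,3],[40,0],[40,6],[45,0],[45,6]]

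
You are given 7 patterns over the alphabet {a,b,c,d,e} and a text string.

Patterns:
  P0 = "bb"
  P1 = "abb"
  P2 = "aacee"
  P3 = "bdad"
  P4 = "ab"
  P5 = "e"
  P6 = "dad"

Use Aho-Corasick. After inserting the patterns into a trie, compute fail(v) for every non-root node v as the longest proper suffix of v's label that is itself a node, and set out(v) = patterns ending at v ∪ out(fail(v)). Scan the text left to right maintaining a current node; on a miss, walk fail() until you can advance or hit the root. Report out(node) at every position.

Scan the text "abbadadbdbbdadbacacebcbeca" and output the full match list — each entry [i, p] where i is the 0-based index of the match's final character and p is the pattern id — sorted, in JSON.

Construct AC machine:
Trie (insert patterns):
  0='ε' goto a→3 b→1 d→14 e→13
  1='b' goto b→2 d→10
  2='bb' goto ·  [P0 ends]
  3='a' goto a→6 b→4
  4='ab' goto b→5  [P4 ends]
  5='abb' goto ·  [P1 ends]
  6='aa' goto c→7
  7='aac' goto e→8
  8='aace' goto e→9
  9='aacee' goto ·  [P2 ends]
  10='bd' goto a→11
  11='bda' goto d→12
  12='bdad' goto ·  [P3 ends]
  13='e' goto ·  [P5 ends]
  14='d' goto a→15
  15='da' goto d→16
  16='dad' goto ·  [P6 ends]

Failure links (BFS by depth):
  n1('b'): parent n0 fail=0; on 'b' 0 → fail=0;  out ∅∪∅=∅
  n3('a'): parent n0 fail=0; on 'a' 0 → fail=0;  out ∅∪∅=∅
  n13('e'): parent n0 fail=0; on 'e' 0 → fail=0;  out {5}∪∅={5}
  n14('d'): parent n0 fail=0; on 'd' 0 → fail=0;  out ∅∪∅=∅
  n2('bb'): parent n1 fail=0; on 'b' 0 → fail=1;  out {0}∪∅={0}
  n4('ab'): parent n3 fail=0; on 'b' 0 → fail=1;  out {4}∪∅={4}
  n6('aa'): parent n3 fail=0; on 'a' 0 → fail=3;  out ∅∪∅=∅
  n10('bd'): parent n1 fail=0; on 'd' 0 → fail=14;  out ∅∪∅=∅
  n15('da'): parent n14 fail=0; on 'a' 0 → fail=3;  out ∅∪∅=∅
  n5('abb'): parent n4 fail=1; on 'b' 1 → fail=2;  out {1}∪{0}={0,1}
  n7('aac'): parent n6 fail=3; on 'c' 3→0 → fail=0;  out ∅∪∅=∅
  n11('bda'): parent n10 fail=14; on 'a' 14 → fail=15;  out ∅∪∅=∅
  n16('dad'): parent n15 fail=3; on 'd' 3→0 → fail=14;  out {6}∪∅={6}
  n8('aace'): parent n7 fail=0; on 'e' 0 → fail=13;  out ∅∪{5}={5}
  n12('bdad'): parent n11 fail=15; on 'd' 15 → fail=16;  out {3}∪{6}={3,6}
  n9('aacee'): parent n8 fail=13; on 'e' 13→0 → fail=13;  out {2}∪{5}={2,5}

Text stream:
[0] read 'a'  n0⇒n3
[1] read 'b'  n3⇒n4  emit P4@[0:1]
[2] read 'b'  n4⇒n5  emit P0@[1:2],P1@[0:2]
[3] read 'a'  n5⇒n3 (via fail)
[4] read 'd'  n3⇒n14 (via fail)
[5] read 'a'  n14⇒n15
[6] read 'd'  n15⇒n16  emit P6@[4:6]
[7] read 'b'  n16⇒n1 (via fail)
[8] read 'd'  n1⇒n10
[9] read 'b'  n10⇒n1 (via fail)
[10] read 'b'  n1⇒n2  emit P0@[9:10]
[11] read 'd'  n2⇒n10 (via fail)
[12] read 'a'  n10⇒n11
[13] read 'd'  n11⇒n12  emit P3@[10:13],P6@[11:13]
[14] read 'b'  n12⇒n1 (via fail)
[15] read 'a'  n1⇒n3 (via fail)
[16] read 'c'  n3⇒n0 (via fail)
[17] read 'a'  n0⇒n3
[18] read 'c'  n3⇒n0 (via fail)
[19] read 'e'  n0⇒n13  emit P5@[19:19]
[20] read 'b'  n13⇒n1 (via fail)
[21] read 'c'  n1⇒n0 (via fail)
[22] read 'b'  n0⇒n1
[23] read 'e'  n1⇒n13 (via fail)  emit P5@[23:23]
[24] read 'c'  n13⇒n0 (via fail)
[25] read 'a'  n0⇒n3

Matches: [[1,4],[2,0],[2,1],[6,6],[10,0],[13,3],[13,6],[19,5],[23,5]]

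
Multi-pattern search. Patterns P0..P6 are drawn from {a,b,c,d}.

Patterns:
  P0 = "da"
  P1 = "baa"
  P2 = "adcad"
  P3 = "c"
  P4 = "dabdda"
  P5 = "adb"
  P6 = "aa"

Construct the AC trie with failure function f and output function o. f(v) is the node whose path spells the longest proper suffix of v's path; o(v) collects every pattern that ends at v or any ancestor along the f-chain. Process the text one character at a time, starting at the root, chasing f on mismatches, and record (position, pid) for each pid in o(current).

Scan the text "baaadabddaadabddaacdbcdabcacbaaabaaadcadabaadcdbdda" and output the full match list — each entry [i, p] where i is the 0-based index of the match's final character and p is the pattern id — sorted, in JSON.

Construct AC machine:
Trie (insert patterns):
  0='ε' goto a→6 b→3 c→11 d→1
  1='d' goto a→2
  2='da' goto b→12  ←P0
  3='b' goto a→4
  4='ba' goto a→5
  5='baa' goto ·  ←P1
  6='a' goto a→17 d→7
  7='ad' goto b→16 c→8
  8='adc' goto a→9
  9='adca' goto d→10
  10='adcad' goto ·  ←P2
  11='c' goto ·  ←P3
  12='dab' goto d→13
  13='dabd' goto d→14
  14='dabdd' goto a→15
  15='dabdda' goto ·  ←P4
  16='adb' goto ·  ←P5
  17='aa' goto ·  ←P6

Failure links (BFS by depth):
  n1('d'): parent n0 fail=0; on 'd' 0 → fail=0;  out ∅∪∅=∅
  n3('b'): parent n0 fail=0; on 'b' 0 → fail=0;  out ∅∪∅=∅
  n6('a'): parent n0 fail=0; on 'a' 0 → fail=0;  out ∅∪∅=∅
  n11('c'): parent n0 fail=0; on 'c' 0 → fail=0;  out {3}∪∅={3}
  n2('da'): parent n1 fail=0; on 'a' 0 → fail=6;  out {0}∪∅={0}
  n4('ba'): parent n3 fail=0; on 'a' 0 → fail=6;  out ∅∪∅=∅
  n7('ad'): parent n6 fail=0; on 'd' 0 → fail=1;  out ∅∪∅=∅
  n17('aa'): parent n6 fail=0; on 'a' 0 → fail=6;  out {6}∪∅={6}
  n5('baa'): parent n4 fail=6; on 'a' 6 → fail=17;  out {1}∪{6}={1,6}
  n8('adc'): parent n7 fail=1; on 'c' 1→0 → fail=11;  out ∅∪{3}={3}
  n12('dab'): parent n2 fail=6; on 'b' 6→0 → fail=3;  out ∅∪∅=∅
  n16('adb'): parent n7 fail=1; on 'b' 1→0 → fail=3;  out {5}∪∅={5}
  n9('adca'): parent n8 fail=11; on 'a' 11→0 → fail=6;  out ∅∪∅=∅
  n13('dabd'): parent n12 fail=3; on 'd' 3→0 → fail=1;  out ∅∪∅=∅
  n10('adcad'): parent n9 fail=6; on 'd' 6 → fail=7;  out {2}∪∅={2}
  n14('dabdd'): parent n13 fail=1; on 'd' 1→0 → fail=1;  out ∅∪∅=∅
  n15('dabdda'): parent n14 fail=1; on 'a' 1 → fail=2;  out {4}∪{0}={0,4}

Run:
pos 0 'b': at 3
pos 1 'a': at 4
pos 2 'a': at 5  ** P1@[0:2],P6@[1:2]
pos 3 'a': at 17 (via fail)  ** P6@[2:3]
pos 4 'd': at 7 (via fail)
pos 5 'a': at 2 (via fail)  ** P0@[4:5]
pos 6 'b': at 12
pos 7 'd': at 13
pos 8 'd': at 14
pos 9 'a': at 15  ** P0@[8:9],P4@[4:9]
pos 10 'a': at 17 (via fail)  ** P6@[9:10]
pos 11 'd': at 7 (via fail)
pos 12 'a': at 2 (via fail)  ** P0@[11:12]
pos 13 'b': at 12
pos 14 'd': at 13
pos 15 'd': at 14
pos 16 'a': at 15  ** P0@[15:16],P4@[11:16]
pos 17 'a': at 17 (via fail)  ** P6@[16:17]
pos 18 'c': at 11 (via fail)  ** P3@[18:18]
pos 19 'd': at 1 (via fail)
pos 20 'b': at 3 (via fail)
pos 21 'c': at 11 (via fail)  ** P3@[21:21]
pos 22 'd': at 1 (via fail)
pos 23 'a': at 2  ** P0@[22:23]
pos 24 'b': at 12
pos 25 'c': at 11 (via fail)  ** P3@[25:25]
pos 26 'a': at 6 (via fail)
pos 27 'c': at 11 (via fail)  ** P3@[27:27]
pos 28 'b': at 3 (via fail)
pos 29 'a': at 4
pos 30 'a': at 5  ** P1@[28:30],P6@[29:30]
pos 31 'a': at 17 (via fail)  ** P6@[30:31]
pos 32 'b': at 3 (via fail)
pos 33 'a': at 4
pos 34 'a': at 5  ** P1@[32:34],P6@[33:34]
pos 35 'a': at 17 (via fail)  ** P6@[34:35]
pos 36 'd': at 7 (via fail)
pos 37 'c': at 8  ** P3@[37:37]
pos 38 'a': at 9
pos 39 'd': at 10  ** P2@[35:39]
pos 40 'a': at 2 (via fail)  ** P0@[39:40]
pos 41 'b': at 12
pos 42 'a': at 4 (via fail)
pos 43 'a': at 5  ** P1@[41:43],P6@[42:43]
pos 44 'd': at 7 (via fail)
pos 45 'c': at 8  ** P3@[45:45]
pos 46 'd': at 1 (via fail)
pos 47 'b': at 3 (via fail)
pos 48 'd': at 1 (via fail)
pos 49 'd': at 1 (via fail)
pos 50 'a': at 2  ** P0@[49:50]

Matches: [[2,1],[2,6],[3,6],[5,0],[9,0],[9,4],[10,6],[12,0],[16,0],[16,4],[17,6],[18,3],[21,3],[23,0],[25,3],[27,3],[30,1],[30,6],[31,6],[34,1],[34,6],[35,6],[37,3],[39,2],[40,0],[43,1],[43,6],[45,3],[50,0]]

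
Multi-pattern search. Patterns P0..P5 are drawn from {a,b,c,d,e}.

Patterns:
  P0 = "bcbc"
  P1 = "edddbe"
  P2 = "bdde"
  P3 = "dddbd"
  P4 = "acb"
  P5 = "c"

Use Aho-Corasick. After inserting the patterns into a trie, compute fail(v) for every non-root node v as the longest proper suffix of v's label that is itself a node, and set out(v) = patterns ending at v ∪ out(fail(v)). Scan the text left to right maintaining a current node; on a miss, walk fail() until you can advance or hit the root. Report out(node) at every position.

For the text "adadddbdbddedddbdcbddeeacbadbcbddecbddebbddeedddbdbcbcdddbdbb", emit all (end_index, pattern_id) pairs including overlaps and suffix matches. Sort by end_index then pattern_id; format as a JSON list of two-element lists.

Build automaton:
Trie nodes:
  0='ε' goto a→19 b→1 c→22 d→14 e→5
  1='b' goto c→2 d→11
  2='bc' goto b→3
  3='bcb' goto c→4
  4='bcbc' goto ·  [P0 ends]
  5='e' goto d→6
  6='ed' goto d→7
  7='edd' goto d→8
  8='eddd' goto b→9
  9='edddb' goto e→10
  10='edddbe' goto ·  [P1 ends]
  11='bd' goto d→12
  12='bdd' goto e→13
  13='bdde' goto ·  [P2 ends]
  14='d' goto d→15
  15='dd' goto d→16
  16='ddd' goto b→17
  17='dddb' goto d→18
  18='dddbd' goto ·  [P3 ends]
  19='a' goto c→20
  20='ac' goto b→21
  21='acb' goto ·  [P4 ends]
  22='c' goto ·  [P5 ends]

BFS fail/out derivation:
  n1('b'): parent n0 fail=0; on 'b' 0 → fail=0;  out ∅∪∅=∅
  n5('e'): parent n0 fail=0; on 'e' 0 → fail=0;  out ∅∪∅=∅
  n14('d'): parent n0 fail=0; on 'd' 0 → fail=0;  out ∅∪∅=∅
  n19('a'): parent n0 fail=0; on 'a' 0 → fail=0;  out ∅∪∅=∅
  n22('c'): parent n0 fail=0; on 'c' 0 → fail=0;  out {5}∪∅={5}
  n2('bc'): parent n1 fail=0; on 'c' 0 → fail=22;  out ∅∪{5}={5}
  n6('ed'): parent n5 fail=0; on 'd' 0 → fail=14;  out ∅∪∅=∅
  n11('bd'): parent n1 fail=0; on 'd' 0 → fail=14;  out ∅∪∅=∅
  n15('dd'): parent n14 fail=0; on 'd' 0 → fail=14;  out ∅∪∅=∅
  n20('ac'): parent n19 fail=0; on 'c' 0 → fail=22;  out ∅∪{5}={5}
  n3('bcb'): parent n2 fail=22; on 'b' 22→0 → fail=1;  out ∅∪∅=∅
  n7('edd'): parent n6 fail=14; on 'd' 14 → fail=15;  out ∅∪∅=∅
  n12('bdd'): parent n11 fail=14; on 'd' 14 → fail=15;  out ∅∪∅=∅
  n16('ddd'): parent n15 fail=14; on 'd' 14 → fail=15;  out ∅∪∅=∅
  n21('acb'): parent n20 fail=22; on 'b' 22→0 → fail=1;  out {4}∪∅={4}
  n4('bcbc'): parent n3 fail=1; on 'c' 1 → fail=2;  out {0}∪{5}={0,5}
  n8('eddd'): parent n7 fail=15; on 'd' 15 → fail=16;  out ∅∪∅=∅
  n13('bdde'): parent n12 fail=15; on 'e' 15→14→0 → fail=5;  out {2}∪∅={2}
  n17('dddb'): parent n16 fail=15; on 'b' 15→14→0 → fail=1;  out ∅∪∅=∅
  n9('edddb'): parent n8 fail=16; on 'b' 16 → fail=17;  out ∅∪∅=∅
  n18('dddbd'): parent n17 fail=1; on 'd' 1 → fail=11;  out {3}∪∅={3}
  n10('edddbe'): parent n9 fail=17; on 'e' 17→1→0 → fail=5;  out {1}∪∅={1}

Text stream:
[0] read 'a'  n0⇒n19
[1] read 'd'  n19⇒n14 ·f
[2] read 'a'  n14⇒n19 ·f
[3] read 'd'  n19⇒n14 ·f
[4] read 'd'  n14⇒n15
[5] read 'd'  n15⇒n16
[6] read 'b'  n16⇒n17
[7] read 'd'  n17⇒n18  → match P3@[3:7]
[8] read 'b'  n18⇒n1 ·f
[9] read 'd'  n1⇒n11
[10] read 'd'  n11⇒n12
[11] read 'e'  n12⇒n13  → match P2@[8:11]
[12] read 'd'  n13⇒n6 ·f
[13] read 'd'  n6⇒n7
[14] read 'd'  n7⇒n8
[15] read 'b'  n8⇒n9
[16] read 'd'  n9⇒n18 ·f  → match P3@[12:16]
[17] read 'c'  n18⇒n22 ·f  → match P5@[17:17]
[18] read 'b'  n22⇒n1 ·f
[19] read 'd'  n1⇒n11
[20] read 'd'  n11⇒n12
[21] read 'e'  n12⇒n13  → match P2@[18:21]
[22] read 'e'  n13⇒n5 ·f
[23] read 'a'  n5⇒n19 ·f
[24] read 'c'  n19⇒n20  → match P5@[24:24]
[25] read 'b'  n20⇒n21  → match P4@[23:25]
[26] read 'a'  n21⇒n19 ·f
[27] read 'd'  n19⇒n14 ·f
[28] read 'b'  n14⇒n1 ·f
[29] read 'c'  n1⇒n2  → match P5@[29:29]
[30] read 'b'  n2⇒n3
[31] read 'd'  n3⇒n11 ·f
[32] read 'd'  n11⇒n12
[33] read 'e'  n12⇒n13  → match P2@[30:33]
[34] read 'c'  n13⇒n22 ·f  → match P5@[34:34]
[35] read 'b'  n22⇒n1 ·f
[36] read 'd'  n1⇒n11
[37] read 'd'  n11⇒n12
[38] read 'e'  n12⇒n13  → match P2@[35:38]
[39] read 'b'  n13⇒n1 ·f
[40] read 'b'  n1⇒n1 ·f
[41] read 'd'  n1⇒n11
[42] read 'd'  n11⇒n12
[43] read 'e'  n12⇒n13  → match P2@[40:43]
[44] read 'e'  n13⇒n5 ·f
[45] read 'd'  n5⇒n6
[46] read 'd'  n6⇒n7
[47] read 'd'  n7⇒n8
[48] read 'b'  n8⇒n9
[49] read 'd'  n9⇒n18 ·f  → match P3@[45:49]
[50] read 'b'  n18⇒n1 ·f
[51] read 'c'  n1⇒n2  → match P5@[51:51]
[52] read 'b'  n2⇒n3
[53] read 'c'  n3⇒n4  → match P0@[50:53],P5@[53:53]
[54] read 'd'  n4⇒n14 ·f
[55] read 'd'  n14⇒n15
[56] read 'd'  n15⇒n16
[57] read 'b'  n16⇒n17
[58] read 'd'  n17⇒n18  → match P3@[54:58]
[59] read 'b'  n18⇒n1 ·f
[60] read 'b'  n1⇒n1 ·f

Matches: [[7,3],[11,2],[16,3],[17,5],[21,2],[24,5],[25,4],[29,5],[33,2],[34,5],[38,2],[43,2],[49,3],[51,5],[53,0],[53,5],[58,3]]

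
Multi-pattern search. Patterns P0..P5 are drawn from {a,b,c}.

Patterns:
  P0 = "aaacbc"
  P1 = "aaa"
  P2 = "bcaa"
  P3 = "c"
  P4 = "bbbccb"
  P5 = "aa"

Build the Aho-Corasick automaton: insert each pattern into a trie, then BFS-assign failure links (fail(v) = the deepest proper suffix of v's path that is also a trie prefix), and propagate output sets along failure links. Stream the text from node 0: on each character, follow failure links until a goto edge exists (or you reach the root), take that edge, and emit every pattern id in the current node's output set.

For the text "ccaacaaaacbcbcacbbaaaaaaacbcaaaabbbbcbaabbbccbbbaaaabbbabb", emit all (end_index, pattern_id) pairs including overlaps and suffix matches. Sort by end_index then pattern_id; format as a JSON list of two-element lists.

Build:
Trie nodes:
  n0 'ε': a→1 b→7 c→11
  n1 'a': a→2
  n2 'aa': a→3  ←P5
  n3 'aaa': c→4  ←P1
  n4 'aaac': b→5
  n5 'aaacb': c→6
  n6 'aaacbc': ·  ←P0
  n7 'b': b→12 c→8
  n8 'bc': a→9
  n9 'bca': a→10
  n10 'bcaa': ·  ←P2
  n11 'c': ·  ←P3
  n12 'bb': b→13
  n13 'bbb': c→14
  n14 'bbbc': c→15
  n15 'bbbcc': b→16
  n16 'bbbccb': ·  ←P4

Failure links (BFS by depth):
  fail(1) 'a': from fail(0)=0 chase 'a': 0 ⇒ 0;  out=∅∪out(0)=∅
  fail(7) 'b': from fail(0)=0 chase 'b': 0 ⇒ 0;  out=∅∪out(0)=∅
  fail(11) 'c': from fail(0)=0 chase 'c': 0 ⇒ 0;  out={3}∪out(0)={3}
  fail(2) 'aa': from fail(1)=0 chase 'a': 0 ⇒ 1;  out={5}∪out(1)={5}
  fail(8) 'bc': from fail(7)=0 chase 'c': 0 ⇒ 11;  out=∅∪out(11)={3}
  fail(12) 'bb': from fail(7)=0 chase 'b': 0 ⇒ 7;  out=∅∪out(7)=∅
  fail(3) 'aaa': from fail(2)=1 chase 'a': 1 ⇒ 2;  out={1}∪out(2)={1,5}
  fail(9) 'bca': from fail(8)=11 chase 'a': 11→0 ⇒ 1;  out=∅∪out(1)=∅
  fail(13) 'bbb': from fail(12)=7 chase 'b': 7 ⇒ 12;  out=∅∪out(12)=∅
  fail(4) 'aaac': from fail(3)=2 chase 'c': 2→1→0 ⇒ 11;  out=∅∪out(11)={3}
  fail(10) 'bcaa': from fail(9)=1 chase 'a': 1 ⇒ 2;  out={2}∪out(2)={2,5}
  fail(14) 'bbbc': from fail(13)=12 chase 'c': 12→7 ⇒ 8;  out=∅∪out(8)={3}
  fail(5) 'aaacb': from fail(4)=11 chase 'b': 11→0 ⇒ 7;  out=∅∪out(7)=∅
  fail(15) 'bbbcc': from fail(14)=8 chase 'c': 8→11→0 ⇒ 11;  out=∅∪out(11)={3}
  fail(6) 'aaacbc': from fail(5)=7 chase 'c': 7 ⇒ 8;  out={0}∪out(8)={0,3}
  fail(16) 'bbbccb': from fail(15)=11 chase 'b': 11→0 ⇒ 7;  out={4}∪out(7)={4}

Text stream:
pos 0 'c': at 11  ** P3@[0:0]
pos 1 'c': at 11 (via fail)  ** P3@[1:1]
pos 2 'a': at 1 (via fail)
pos 3 'a': at 2  ** P5@[2:3]
pos 4 'c': at 11 (via fail)  ** P3@[4:4]
pos 5 'a': at 1 (via fail)
pos 6 'a': at 2  ** P5@[5:6]
pos 7 'a': at 3  ** P1@[5:7],P5@[6:7]
pos 8 'a': at 3 (via fail)  ** P1@[6:8],P5@[7:8]
pos 9 'c': at 4  ** P3@[9:9]
pos 10 'b': at 5
pos 11 'c': at 6  ** P0@[6:11],P3@[11:11]
pos 12 'b': at 7 (via fail)
pos 13 'c': at 8  ** P3@[13:13]
pos 14 'a': at 9
pos 15 'c': at 11 (via fail)  ** P3@[15:15]
pos 16 'b': at 7 (via fail)
pos 17 'b': at 12
pos 18 'a': at 1 (via fail)
pos 19 'a': at 2  ** P5@[18:19]
pos 20 'a': at 3  ** P1@[18:20],P5@[19:20]
pos 21 'a': at 3 (via fail)  ** P1@[19:21],P5@[20:21]
pos 22 'a': at 3 (via fail)  ** P1@[20:22],P5@[21:22]
pos 23 'a': at 3 (via fail)  ** P1@[21:23],P5@[22:23]
pos 24 'a': at 3 (via fail)  ** P1@[22:24],P5@[23:24]
pos 25 'c': at 4  ** P3@[25:25]
pos 26 'b': at 5
pos 27 'c': at 6  ** P0@[22:27],P3@[27:27]
pos 28 'a': at 9 (via fail)
pos 29 'a': at 10  ** P2@[26:29],P5@[28:29]
pos 30 'a': at 3 (via fail)  ** P1@[28:30],P5@[29:30]
pos 31 'a': at 3 (via fail)  ** P1@[29:31],P5@[30:31]
pos 32 'b': at 7 (via fail)
pos 33 'b': at 12
pos 34 'b': at 13
pos 35 'b': at 13 (via fail)
pos 36 'c': at 14  ** P3@[36:36]
pos 37 'b': at 7 (via fail)
pos 38 'a': at 1 (via fail)
pos 39 'a': at 2  ** P5@[38:39]
pos 40 'b': at 7 (via fail)
pos 41 'b': at 12
pos 42 'b': at 13
pos 43 'c': at 14  ** P3@[43:43]
pos 44 'c': at 15  ** P3@[44:44]
pos 45 'b': at 16  ** P4@[40:45]
pos 46 'b': at 12 (via fail)
pos 47 'b': at 13
pos 48 'a': at 1 (via fail)
pos 49 'a': at 2  ** P5@[48:49]
pos 50 'a': at 3  ** P1@[48:50],P5@[49:50]
pos 51 'a': at 3 (via fail)  ** P1@[49:51],P5@[50:51]
pos 52 'b': at 7 (via fail)
pos 53 'b': at 12
pos 54 'b': at 13
pos 55 'a': at 1 (via fail)
pos 56 'b': at 7 (via fail)
pos 57 'b': at 12

Result: [[0,3],[1,3],[3,5],[4,3],[6,5],[7,1],[7,5],[8,1],[8,5],[9,3],[11,0],[11,3],[13,3],[15,3],[19,5],[20,1],[20,5],[21,1],[21,5],[22,1],[22,5],[23,1],[23,5],[24,1],[24,5],[25,3],[27,0],[27,3],[29,2],[29,5],[30,1],[30,5],[31,1],[31,5],[36,3],[39,5],[43,3],[44,3],[45,4],[49,5],[50,1],[50,5],[51,1],[51,5]]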